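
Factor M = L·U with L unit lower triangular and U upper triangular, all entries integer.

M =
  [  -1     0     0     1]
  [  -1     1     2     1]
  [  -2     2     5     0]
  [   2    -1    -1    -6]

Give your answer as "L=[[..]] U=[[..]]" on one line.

  R1 -= 1·R0 → [0,1,2,0]
  R2 -= 2·R0 → [0,2,5,-2]
  R3 -= -2·R0 → [0,-1,-1,-4]
  R2 -= 2·R1 → [0,0,1,-2]
  R3 -= -1·R1 → [0,0,1,-4]
  R3 -= 1·R2 → [0,0,0,-2]

L=[[1,0,0,0],[1,1,0,0],[2,2,1,0],[-2,-1,1,1]] U=[[-1,0,0,1],[0,1,2,0],[0,0,1,-2],[0,0,0,-2]]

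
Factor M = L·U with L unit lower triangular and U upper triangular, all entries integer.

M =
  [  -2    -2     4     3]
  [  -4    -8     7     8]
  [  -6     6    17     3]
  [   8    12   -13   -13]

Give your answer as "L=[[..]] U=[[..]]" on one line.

  R1 -= 2·R0 → [0,-4,-1,2]
  R2 -= 3·R0 → [0,12,5,-6]
  R3 -= -4·R0 → [0,4,3,-1]
  R2 -= -3·R1 → [0,0,2,0]
  R3 -= -1·R1 → [0,0,2,1]
  R3 -= 1·R2 → [0,0,0,1]

L=[[1,0,0,0],[2,1,0,0],[3,-3,1,0],[-4,-1,1,1]] U=[[-2,-2,4,3],[0,-4,-1,2],[0,0,2,0],[0,0,0,1]]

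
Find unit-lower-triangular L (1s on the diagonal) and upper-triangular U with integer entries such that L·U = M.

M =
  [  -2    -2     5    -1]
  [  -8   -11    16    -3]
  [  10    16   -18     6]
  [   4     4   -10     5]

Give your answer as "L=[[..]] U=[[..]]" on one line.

L=[[1,0,0,0],[4,1,0,0],[-5,-2,1,0],[-2,0,0,1]] U=[[-2,-2,5,-1],[0,-3,-4,1],[0,0,-1,3],[0,0,0,3]]

  R1 -= 4·R0 → [0,-3,-4,1]
  R2 -= -5·R0 → [0,6,7,1]
  R3 -= -2·R0 → [0,0,0,3]
  R2 -= -2·R1 → [0,0,-1,3]
  R3 -= 0·R1 → [0,0,0,3]
  R3 -= 0·R2 → [0,0,0,3]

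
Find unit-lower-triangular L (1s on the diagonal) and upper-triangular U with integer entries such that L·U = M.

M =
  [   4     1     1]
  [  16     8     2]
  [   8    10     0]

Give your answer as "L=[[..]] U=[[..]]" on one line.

L=[[1,0,0],[4,1,0],[2,2,1]] U=[[4,1,1],[0,4,-2],[0,0,2]]

  R1 -= 4·R0 → [0,4,-2]
  R2 -= 2·R0 → [0,8,-2]
  R2 -= 2·R1 → [0,0,2]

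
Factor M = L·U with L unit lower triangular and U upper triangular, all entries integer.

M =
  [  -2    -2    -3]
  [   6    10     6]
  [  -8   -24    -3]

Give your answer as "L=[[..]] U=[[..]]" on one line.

  r1 -= -3·r0 → [0,4,-3]
  r2 -= 4·r0 → [0,-16,9]
  r2 -= -4·r1 → [0,0,-3]

L=[[1,0,0],[-3,1,0],[4,-4,1]] U=[[-2,-2,-3],[0,4,-3],[0,0,-3]]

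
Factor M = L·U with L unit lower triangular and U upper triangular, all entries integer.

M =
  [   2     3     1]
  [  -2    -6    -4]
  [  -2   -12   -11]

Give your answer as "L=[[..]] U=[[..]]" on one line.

  r1 -= -1·r0 → [0,-3,-3]
  r2 -= -1·r0 → [0,-9,-10]
  r2 -= 3·r1 → [0,0,-1]

L=[[1,0,0],[-1,1,0],[-1,3,1]] U=[[2,3,1],[0,-3,-3],[0,0,-1]]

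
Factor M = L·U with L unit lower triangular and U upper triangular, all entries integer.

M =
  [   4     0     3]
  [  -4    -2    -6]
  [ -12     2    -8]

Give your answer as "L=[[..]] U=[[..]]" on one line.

L=[[1,0,0],[-1,1,0],[-3,-1,1]] U=[[4,0,3],[0,-2,-3],[0,0,-2]]

  r1 -= -1·r0 → [0,-2,-3]
  r2 -= -3·r0 → [0,2,1]
  r2 -= -1·r1 → [0,0,-2]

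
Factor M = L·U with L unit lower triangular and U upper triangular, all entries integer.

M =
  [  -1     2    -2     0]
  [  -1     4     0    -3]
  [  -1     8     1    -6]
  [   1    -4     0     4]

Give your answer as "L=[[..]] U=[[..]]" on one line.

  R1 -= 1·R0 → [0,2,2,-3]
  R2 -= 1·R0 → [0,6,3,-6]
  R3 -= -1·R0 → [0,-2,-2,4]
  R2 -= 3·R1 → [0,0,-3,3]
  R3 -= -1·R1 → [0,0,0,1]
  R3 -= 0·R2 → [0,0,0,1]

L=[[1,0,0,0],[1,1,0,0],[1,3,1,0],[-1,-1,0,1]] U=[[-1,2,-2,0],[0,2,2,-3],[0,0,-3,3],[0,0,0,1]]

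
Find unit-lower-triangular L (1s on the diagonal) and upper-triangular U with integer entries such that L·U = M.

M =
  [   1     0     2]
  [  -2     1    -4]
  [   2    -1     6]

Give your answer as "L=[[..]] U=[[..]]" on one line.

L=[[1,0,0],[-2,1,0],[2,-1,1]] U=[[1,0,2],[0,1,0],[0,0,2]]

  r1 -= -2·r0 → [0,1,0]
  r2 -= 2·r0 → [0,-1,2]
  r2 -= -1·r1 → [0,0,2]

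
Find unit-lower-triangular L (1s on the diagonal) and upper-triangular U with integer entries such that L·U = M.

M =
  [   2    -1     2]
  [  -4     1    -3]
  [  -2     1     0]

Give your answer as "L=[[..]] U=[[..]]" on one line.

L=[[1,0,0],[-2,1,0],[-1,0,1]] U=[[2,-1,2],[0,-1,1],[0,0,2]]

  R1 -= -2·R0 → [0,-1,1]
  R2 -= -1·R0 → [0,0,2]
  R2 -= 0·R1 → [0,0,2]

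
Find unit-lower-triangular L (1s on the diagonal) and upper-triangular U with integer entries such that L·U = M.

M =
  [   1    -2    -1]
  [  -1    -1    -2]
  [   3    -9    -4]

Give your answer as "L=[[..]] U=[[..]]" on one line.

L=[[1,0,0],[-1,1,0],[3,1,1]] U=[[1,-2,-1],[0,-3,-3],[0,0,2]]

  row1 -= -1·row0 → [0,-3,-3]
  row2 -= 3·row0 → [0,-3,-1]
  row2 -= 1·row1 → [0,0,2]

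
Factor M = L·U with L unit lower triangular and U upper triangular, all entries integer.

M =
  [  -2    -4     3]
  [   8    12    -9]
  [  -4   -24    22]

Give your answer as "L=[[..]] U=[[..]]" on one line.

L=[[1,0,0],[-4,1,0],[2,4,1]] U=[[-2,-4,3],[0,-4,3],[0,0,4]]

  R1 -= -4·R0 → [0,-4,3]
  R2 -= 2·R0 → [0,-16,16]
  R2 -= 4·R1 → [0,0,4]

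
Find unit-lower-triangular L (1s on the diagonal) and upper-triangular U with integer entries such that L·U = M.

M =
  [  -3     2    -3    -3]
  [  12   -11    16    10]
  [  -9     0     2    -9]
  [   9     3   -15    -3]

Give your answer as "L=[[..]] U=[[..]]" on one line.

L=[[1,0,0,0],[-4,1,0,0],[3,2,1,0],[-3,-3,-4,1]] U=[[-3,2,-3,-3],[0,-3,4,-2],[0,0,3,4],[0,0,0,-2]]

  r1 -= -4·r0 → [0,-3,4,-2]
  r2 -= 3·r0 → [0,-6,11,0]
  r3 -= -3·r0 → [0,9,-24,-12]
  r2 -= 2·r1 → [0,0,3,4]
  r3 -= -3·r1 → [0,0,-12,-18]
  r3 -= -4·r2 → [0,0,0,-2]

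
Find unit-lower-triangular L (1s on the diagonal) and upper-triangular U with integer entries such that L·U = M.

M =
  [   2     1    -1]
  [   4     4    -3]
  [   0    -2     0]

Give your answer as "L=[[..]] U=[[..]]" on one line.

L=[[1,0,0],[2,1,0],[0,-1,1]] U=[[2,1,-1],[0,2,-1],[0,0,-1]]

  r1 -= 2·r0 → [0,2,-1]
  r2 -= 0·r0 → [0,-2,0]
  r2 -= -1·r1 → [0,0,-1]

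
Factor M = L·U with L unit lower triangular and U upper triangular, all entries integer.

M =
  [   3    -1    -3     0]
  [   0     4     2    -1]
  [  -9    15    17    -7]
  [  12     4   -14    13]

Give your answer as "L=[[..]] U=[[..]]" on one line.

L=[[1,0,0,0],[0,1,0,0],[-3,3,1,0],[4,2,-3,1]] U=[[3,-1,-3,0],[0,4,2,-1],[0,0,2,-4],[0,0,0,3]]

  r1 -= 0·r0 → [0,4,2,-1]
  r2 -= -3·r0 → [0,12,8,-7]
  r3 -= 4·r0 → [0,8,-2,13]
  r2 -= 3·r1 → [0,0,2,-4]
  r3 -= 2·r1 → [0,0,-6,15]
  r3 -= -3·r2 → [0,0,0,3]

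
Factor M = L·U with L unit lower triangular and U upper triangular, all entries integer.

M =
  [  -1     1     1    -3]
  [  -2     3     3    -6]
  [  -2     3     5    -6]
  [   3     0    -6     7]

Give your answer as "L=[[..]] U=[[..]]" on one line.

L=[[1,0,0,0],[2,1,0,0],[2,1,1,0],[-3,3,-3,1]] U=[[-1,1,1,-3],[0,1,1,0],[0,0,2,0],[0,0,0,-2]]

  R1 -= 2·R0 → [0,1,1,0]
  R2 -= 2·R0 → [0,1,3,0]
  R3 -= -3·R0 → [0,3,-3,-2]
  R2 -= 1·R1 → [0,0,2,0]
  R3 -= 3·R1 → [0,0,-6,-2]
  R3 -= -3·R2 → [0,0,0,-2]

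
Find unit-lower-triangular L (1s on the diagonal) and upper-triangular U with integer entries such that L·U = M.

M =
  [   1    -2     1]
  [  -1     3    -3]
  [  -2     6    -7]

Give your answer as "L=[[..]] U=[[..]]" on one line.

  R1 -= -1·R0 → [0,1,-2]
  R2 -= -2·R0 → [0,2,-5]
  R2 -= 2·R1 → [0,0,-1]

L=[[1,0,0],[-1,1,0],[-2,2,1]] U=[[1,-2,1],[0,1,-2],[0,0,-1]]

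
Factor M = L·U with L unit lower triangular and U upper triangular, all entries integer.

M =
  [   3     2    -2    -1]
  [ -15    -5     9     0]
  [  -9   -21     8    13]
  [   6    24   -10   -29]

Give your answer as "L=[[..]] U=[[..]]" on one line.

L=[[1,0,0,0],[-5,1,0,0],[-3,-3,1,0],[2,4,2,1]] U=[[3,2,-2,-1],[0,5,-1,-5],[0,0,-1,-5],[0,0,0,3]]

  row1 -= -5·row0 → [0,5,-1,-5]
  row2 -= -3·row0 → [0,-15,2,10]
  row3 -= 2·row0 → [0,20,-6,-27]
  row2 -= -3·row1 → [0,0,-1,-5]
  row3 -= 4·row1 → [0,0,-2,-7]
  row3 -= 2·row2 → [0,0,0,3]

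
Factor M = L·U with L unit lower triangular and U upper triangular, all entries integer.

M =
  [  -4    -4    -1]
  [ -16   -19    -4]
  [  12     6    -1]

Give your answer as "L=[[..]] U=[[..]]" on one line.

L=[[1,0,0],[4,1,0],[-3,2,1]] U=[[-4,-4,-1],[0,-3,0],[0,0,-4]]

  row1 -= 4·row0 → [0,-3,0]
  row2 -= -3·row0 → [0,-6,-4]
  row2 -= 2·row1 → [0,0,-4]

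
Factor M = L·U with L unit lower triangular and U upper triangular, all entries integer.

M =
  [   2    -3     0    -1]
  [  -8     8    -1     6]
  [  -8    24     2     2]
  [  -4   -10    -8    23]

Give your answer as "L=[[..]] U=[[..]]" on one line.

L=[[1,0,0,0],[-4,1,0,0],[-4,-3,1,0],[-2,4,4,1]] U=[[2,-3,0,-1],[0,-4,-1,2],[0,0,-1,4],[0,0,0,-3]]

  row1 -= -4·row0 → [0,-4,-1,2]
  row2 -= -4·row0 → [0,12,2,-2]
  row3 -= -2·row0 → [0,-16,-8,21]
  row2 -= -3·row1 → [0,0,-1,4]
  row3 -= 4·row1 → [0,0,-4,13]
  row3 -= 4·row2 → [0,0,0,-3]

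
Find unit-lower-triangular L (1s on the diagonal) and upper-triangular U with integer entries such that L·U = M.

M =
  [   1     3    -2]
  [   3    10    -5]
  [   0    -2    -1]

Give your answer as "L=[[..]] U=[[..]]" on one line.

  R1 -= 3·R0 → [0,1,1]
  R2 -= 0·R0 → [0,-2,-1]
  R2 -= -2·R1 → [0,0,1]

L=[[1,0,0],[3,1,0],[0,-2,1]] U=[[1,3,-2],[0,1,1],[0,0,1]]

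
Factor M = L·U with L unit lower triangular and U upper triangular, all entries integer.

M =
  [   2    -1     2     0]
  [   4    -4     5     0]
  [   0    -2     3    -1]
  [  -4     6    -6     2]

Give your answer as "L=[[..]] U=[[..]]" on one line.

L=[[1,0,0,0],[2,1,0,0],[0,1,1,0],[-2,-2,0,1]] U=[[2,-1,2,0],[0,-2,1,0],[0,0,2,-1],[0,0,0,2]]

  R1 -= 2·R0 → [0,-2,1,0]
  R2 -= 0·R0 → [0,-2,3,-1]
  R3 -= -2·R0 → [0,4,-2,2]
  R2 -= 1·R1 → [0,0,2,-1]
  R3 -= -2·R1 → [0,0,0,2]
  R3 -= 0·R2 → [0,0,0,2]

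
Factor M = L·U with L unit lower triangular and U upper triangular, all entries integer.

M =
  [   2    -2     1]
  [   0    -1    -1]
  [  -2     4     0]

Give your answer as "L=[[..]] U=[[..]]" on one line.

  r1 -= 0·r0 → [0,-1,-1]
  r2 -= -1·r0 → [0,2,1]
  r2 -= -2·r1 → [0,0,-1]

L=[[1,0,0],[0,1,0],[-1,-2,1]] U=[[2,-2,1],[0,-1,-1],[0,0,-1]]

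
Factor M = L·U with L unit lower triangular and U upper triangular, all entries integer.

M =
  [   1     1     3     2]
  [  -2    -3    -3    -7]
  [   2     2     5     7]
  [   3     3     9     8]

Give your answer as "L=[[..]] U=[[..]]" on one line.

  r1 -= -2·r0 → [0,-1,3,-3]
  r2 -= 2·r0 → [0,0,-1,3]
  r3 -= 3·r0 → [0,0,0,2]
  r2 -= 0·r1 → [0,0,-1,3]
  r3 -= 0·r1 → [0,0,0,2]
  r3 -= 0·r2 → [0,0,0,2]

L=[[1,0,0,0],[-2,1,0,0],[2,0,1,0],[3,0,0,1]] U=[[1,1,3,2],[0,-1,3,-3],[0,0,-1,3],[0,0,0,2]]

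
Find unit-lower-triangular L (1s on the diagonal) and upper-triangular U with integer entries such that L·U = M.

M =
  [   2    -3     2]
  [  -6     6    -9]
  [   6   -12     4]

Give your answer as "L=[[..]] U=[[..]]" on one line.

L=[[1,0,0],[-3,1,0],[3,1,1]] U=[[2,-3,2],[0,-3,-3],[0,0,1]]

  row1 -= -3·row0 → [0,-3,-3]
  row2 -= 3·row0 → [0,-3,-2]
  row2 -= 1·row1 → [0,0,1]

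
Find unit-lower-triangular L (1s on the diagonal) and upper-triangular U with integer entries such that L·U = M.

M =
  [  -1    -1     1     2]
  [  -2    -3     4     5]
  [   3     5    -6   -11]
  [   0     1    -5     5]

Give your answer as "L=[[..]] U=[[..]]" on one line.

  row1 -= 2·row0 → [0,-1,2,1]
  row2 -= -3·row0 → [0,2,-3,-5]
  row3 -= 0·row0 → [0,1,-5,5]
  row2 -= -2·row1 → [0,0,1,-3]
  row3 -= -1·row1 → [0,0,-3,6]
  row3 -= -3·row2 → [0,0,0,-3]

L=[[1,0,0,0],[2,1,0,0],[-3,-2,1,0],[0,-1,-3,1]] U=[[-1,-1,1,2],[0,-1,2,1],[0,0,1,-3],[0,0,0,-3]]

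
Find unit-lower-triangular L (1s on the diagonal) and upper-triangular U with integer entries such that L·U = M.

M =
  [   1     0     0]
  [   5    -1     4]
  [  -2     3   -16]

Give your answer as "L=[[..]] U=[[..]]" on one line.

L=[[1,0,0],[5,1,0],[-2,-3,1]] U=[[1,0,0],[0,-1,4],[0,0,-4]]

  row1 -= 5·row0 → [0,-1,4]
  row2 -= -2·row0 → [0,3,-16]
  row2 -= -3·row1 → [0,0,-4]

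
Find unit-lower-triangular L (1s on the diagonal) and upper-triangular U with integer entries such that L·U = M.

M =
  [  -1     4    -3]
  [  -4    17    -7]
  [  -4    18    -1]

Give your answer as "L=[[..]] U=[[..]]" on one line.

  R1 -= 4·R0 → [0,1,5]
  R2 -= 4·R0 → [0,2,11]
  R2 -= 2·R1 → [0,0,1]

L=[[1,0,0],[4,1,0],[4,2,1]] U=[[-1,4,-3],[0,1,5],[0,0,1]]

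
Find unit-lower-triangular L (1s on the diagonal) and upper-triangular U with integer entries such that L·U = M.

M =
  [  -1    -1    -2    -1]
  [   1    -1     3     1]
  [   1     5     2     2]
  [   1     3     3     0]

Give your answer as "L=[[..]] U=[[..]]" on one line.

  row1 -= -1·row0 → [0,-2,1,0]
  row2 -= -1·row0 → [0,4,0,1]
  row3 -= -1·row0 → [0,2,1,-1]
  row2 -= -2·row1 → [0,0,2,1]
  row3 -= -1·row1 → [0,0,2,-1]
  row3 -= 1·row2 → [0,0,0,-2]

L=[[1,0,0,0],[-1,1,0,0],[-1,-2,1,0],[-1,-1,1,1]] U=[[-1,-1,-2,-1],[0,-2,1,0],[0,0,2,1],[0,0,0,-2]]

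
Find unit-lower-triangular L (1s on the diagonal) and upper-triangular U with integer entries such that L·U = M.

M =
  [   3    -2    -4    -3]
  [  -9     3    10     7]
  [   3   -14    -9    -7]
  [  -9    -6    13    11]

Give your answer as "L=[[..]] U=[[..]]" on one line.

  r1 -= -3·r0 → [0,-3,-2,-2]
  r2 -= 1·r0 → [0,-12,-5,-4]
  r3 -= -3·r0 → [0,-12,1,2]
  r2 -= 4·r1 → [0,0,3,4]
  r3 -= 4·r1 → [0,0,9,10]
  r3 -= 3·r2 → [0,0,0,-2]

L=[[1,0,0,0],[-3,1,0,0],[1,4,1,0],[-3,4,3,1]] U=[[3,-2,-4,-3],[0,-3,-2,-2],[0,0,3,4],[0,0,0,-2]]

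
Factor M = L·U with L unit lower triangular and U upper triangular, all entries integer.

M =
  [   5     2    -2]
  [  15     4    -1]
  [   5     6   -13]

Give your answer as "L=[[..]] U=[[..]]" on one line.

L=[[1,0,0],[3,1,0],[1,-2,1]] U=[[5,2,-2],[0,-2,5],[0,0,-1]]

  R1 -= 3·R0 → [0,-2,5]
  R2 -= 1·R0 → [0,4,-11]
  R2 -= -2·R1 → [0,0,-1]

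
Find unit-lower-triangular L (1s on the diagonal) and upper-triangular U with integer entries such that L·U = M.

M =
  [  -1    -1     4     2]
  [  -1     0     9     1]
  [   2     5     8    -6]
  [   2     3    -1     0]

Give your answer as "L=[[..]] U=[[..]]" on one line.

  row1 -= 1·row0 → [0,1,5,-1]
  row2 -= -2·row0 → [0,3,16,-2]
  row3 -= -2·row0 → [0,1,7,4]
  row2 -= 3·row1 → [0,0,1,1]
  row3 -= 1·row1 → [0,0,2,5]
  row3 -= 2·row2 → [0,0,0,3]

L=[[1,0,0,0],[1,1,0,0],[-2,3,1,0],[-2,1,2,1]] U=[[-1,-1,4,2],[0,1,5,-1],[0,0,1,1],[0,0,0,3]]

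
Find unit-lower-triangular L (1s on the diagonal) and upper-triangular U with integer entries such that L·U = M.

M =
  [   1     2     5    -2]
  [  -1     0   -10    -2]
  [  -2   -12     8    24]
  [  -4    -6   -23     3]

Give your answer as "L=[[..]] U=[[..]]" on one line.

  R1 -= -1·R0 → [0,2,-5,-4]
  R2 -= -2·R0 → [0,-8,18,20]
  R3 -= -4·R0 → [0,2,-3,-5]
  R2 -= -4·R1 → [0,0,-2,4]
  R3 -= 1·R1 → [0,0,2,-1]
  R3 -= -1·R2 → [0,0,0,3]

L=[[1,0,0,0],[-1,1,0,0],[-2,-4,1,0],[-4,1,-1,1]] U=[[1,2,5,-2],[0,2,-5,-4],[0,0,-2,4],[0,0,0,3]]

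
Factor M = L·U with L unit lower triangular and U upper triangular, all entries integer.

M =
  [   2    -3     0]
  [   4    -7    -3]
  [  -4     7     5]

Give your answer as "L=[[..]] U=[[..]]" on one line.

  r1 -= 2·r0 → [0,-1,-3]
  r2 -= -2·r0 → [0,1,5]
  r2 -= -1·r1 → [0,0,2]

L=[[1,0,0],[2,1,0],[-2,-1,1]] U=[[2,-3,0],[0,-1,-3],[0,0,2]]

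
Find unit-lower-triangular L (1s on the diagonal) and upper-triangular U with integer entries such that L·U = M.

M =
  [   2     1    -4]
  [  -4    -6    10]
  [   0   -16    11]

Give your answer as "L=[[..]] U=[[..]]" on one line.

  r1 -= -2·r0 → [0,-4,2]
  r2 -= 0·r0 → [0,-16,11]
  r2 -= 4·r1 → [0,0,3]

L=[[1,0,0],[-2,1,0],[0,4,1]] U=[[2,1,-4],[0,-4,2],[0,0,3]]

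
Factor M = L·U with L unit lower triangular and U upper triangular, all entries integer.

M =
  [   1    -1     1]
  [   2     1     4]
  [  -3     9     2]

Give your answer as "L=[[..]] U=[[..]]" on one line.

L=[[1,0,0],[2,1,0],[-3,2,1]] U=[[1,-1,1],[0,3,2],[0,0,1]]

  R1 -= 2·R0 → [0,3,2]
  R2 -= -3·R0 → [0,6,5]
  R2 -= 2·R1 → [0,0,1]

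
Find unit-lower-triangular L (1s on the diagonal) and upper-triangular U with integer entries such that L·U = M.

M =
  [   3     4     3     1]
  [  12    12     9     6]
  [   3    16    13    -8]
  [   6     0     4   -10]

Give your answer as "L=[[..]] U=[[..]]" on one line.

L=[[1,0,0,0],[4,1,0,0],[1,-3,1,0],[2,2,4,1]] U=[[3,4,3,1],[0,-4,-3,2],[0,0,1,-3],[0,0,0,-4]]

  R1 -= 4·R0 → [0,-4,-3,2]
  R2 -= 1·R0 → [0,12,10,-9]
  R3 -= 2·R0 → [0,-8,-2,-12]
  R2 -= -3·R1 → [0,0,1,-3]
  R3 -= 2·R1 → [0,0,4,-16]
  R3 -= 4·R2 → [0,0,0,-4]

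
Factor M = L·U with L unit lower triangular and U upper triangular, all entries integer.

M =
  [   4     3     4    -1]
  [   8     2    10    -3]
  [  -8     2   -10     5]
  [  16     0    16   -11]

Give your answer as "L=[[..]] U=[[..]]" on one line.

  r1 -= 2·r0 → [0,-4,2,-1]
  r2 -= -2·r0 → [0,8,-2,3]
  r3 -= 4·r0 → [0,-12,0,-7]
  r2 -= -2·r1 → [0,0,2,1]
  r3 -= 3·r1 → [0,0,-6,-4]
  r3 -= -3·r2 → [0,0,0,-1]

L=[[1,0,0,0],[2,1,0,0],[-2,-2,1,0],[4,3,-3,1]] U=[[4,3,4,-1],[0,-4,2,-1],[0,0,2,1],[0,0,0,-1]]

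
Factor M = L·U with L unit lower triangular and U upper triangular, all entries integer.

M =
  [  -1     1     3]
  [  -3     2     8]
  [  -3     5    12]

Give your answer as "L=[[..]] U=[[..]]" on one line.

  R1 -= 3·R0 → [0,-1,-1]
  R2 -= 3·R0 → [0,2,3]
  R2 -= -2·R1 → [0,0,1]

L=[[1,0,0],[3,1,0],[3,-2,1]] U=[[-1,1,3],[0,-1,-1],[0,0,1]]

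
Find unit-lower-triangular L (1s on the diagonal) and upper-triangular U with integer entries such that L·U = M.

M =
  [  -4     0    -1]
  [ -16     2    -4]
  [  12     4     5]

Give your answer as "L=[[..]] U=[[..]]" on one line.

L=[[1,0,0],[4,1,0],[-3,2,1]] U=[[-4,0,-1],[0,2,0],[0,0,2]]

  row1 -= 4·row0 → [0,2,0]
  row2 -= -3·row0 → [0,4,2]
  row2 -= 2·row1 → [0,0,2]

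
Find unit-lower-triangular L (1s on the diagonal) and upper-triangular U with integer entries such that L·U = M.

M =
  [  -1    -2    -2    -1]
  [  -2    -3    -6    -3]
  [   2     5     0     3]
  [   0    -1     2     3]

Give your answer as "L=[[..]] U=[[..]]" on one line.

  r1 -= 2·r0 → [0,1,-2,-1]
  r2 -= -2·r0 → [0,1,-4,1]
  r3 -= 0·r0 → [0,-1,2,3]
  r2 -= 1·r1 → [0,0,-2,2]
  r3 -= -1·r1 → [0,0,0,2]
  r3 -= 0·r2 → [0,0,0,2]

L=[[1,0,0,0],[2,1,0,0],[-2,1,1,0],[0,-1,0,1]] U=[[-1,-2,-2,-1],[0,1,-2,-1],[0,0,-2,2],[0,0,0,2]]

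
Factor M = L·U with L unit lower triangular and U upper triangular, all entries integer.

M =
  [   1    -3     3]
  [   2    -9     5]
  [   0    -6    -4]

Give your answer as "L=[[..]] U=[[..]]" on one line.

L=[[1,0,0],[2,1,0],[0,2,1]] U=[[1,-3,3],[0,-3,-1],[0,0,-2]]

  r1 -= 2·r0 → [0,-3,-1]
  r2 -= 0·r0 → [0,-6,-4]
  r2 -= 2·r1 → [0,0,-2]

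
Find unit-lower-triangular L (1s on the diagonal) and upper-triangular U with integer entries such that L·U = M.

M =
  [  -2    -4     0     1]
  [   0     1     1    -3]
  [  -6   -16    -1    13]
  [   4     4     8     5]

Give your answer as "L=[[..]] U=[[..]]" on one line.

  r1 -= 0·r0 → [0,1,1,-3]
  r2 -= 3·r0 → [0,-4,-1,10]
  r3 -= -2·r0 → [0,-4,8,7]
  r2 -= -4·r1 → [0,0,3,-2]
  r3 -= -4·r1 → [0,0,12,-5]
  r3 -= 4·r2 → [0,0,0,3]

L=[[1,0,0,0],[0,1,0,0],[3,-4,1,0],[-2,-4,4,1]] U=[[-2,-4,0,1],[0,1,1,-3],[0,0,3,-2],[0,0,0,3]]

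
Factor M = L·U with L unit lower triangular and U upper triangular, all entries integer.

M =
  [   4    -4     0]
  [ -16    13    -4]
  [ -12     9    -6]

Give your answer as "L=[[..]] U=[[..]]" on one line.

  R1 -= -4·R0 → [0,-3,-4]
  R2 -= -3·R0 → [0,-3,-6]
  R2 -= 1·R1 → [0,0,-2]

L=[[1,0,0],[-4,1,0],[-3,1,1]] U=[[4,-4,0],[0,-3,-4],[0,0,-2]]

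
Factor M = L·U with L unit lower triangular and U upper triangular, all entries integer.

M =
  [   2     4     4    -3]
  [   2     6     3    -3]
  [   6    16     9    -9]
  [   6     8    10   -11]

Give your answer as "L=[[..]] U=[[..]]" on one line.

L=[[1,0,0,0],[1,1,0,0],[3,2,1,0],[3,-2,4,1]] U=[[2,4,4,-3],[0,2,-1,0],[0,0,-1,0],[0,0,0,-2]]

  row1 -= 1·row0 → [0,2,-1,0]
  row2 -= 3·row0 → [0,4,-3,0]
  row3 -= 3·row0 → [0,-4,-2,-2]
  row2 -= 2·row1 → [0,0,-1,0]
  row3 -= -2·row1 → [0,0,-4,-2]
  row3 -= 4·row2 → [0,0,0,-2]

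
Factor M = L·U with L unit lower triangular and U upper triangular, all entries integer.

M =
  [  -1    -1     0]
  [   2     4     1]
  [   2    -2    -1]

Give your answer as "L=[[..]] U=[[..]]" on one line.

L=[[1,0,0],[-2,1,0],[-2,-2,1]] U=[[-1,-1,0],[0,2,1],[0,0,1]]

  R1 -= -2·R0 → [0,2,1]
  R2 -= -2·R0 → [0,-4,-1]
  R2 -= -2·R1 → [0,0,1]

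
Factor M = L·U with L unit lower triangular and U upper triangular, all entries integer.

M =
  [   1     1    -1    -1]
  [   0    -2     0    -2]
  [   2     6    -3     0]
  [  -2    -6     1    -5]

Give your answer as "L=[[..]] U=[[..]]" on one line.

L=[[1,0,0,0],[0,1,0,0],[2,-2,1,0],[-2,2,1,1]] U=[[1,1,-1,-1],[0,-2,0,-2],[0,0,-1,-2],[0,0,0,-1]]

  R1 -= 0·R0 → [0,-2,0,-2]
  R2 -= 2·R0 → [0,4,-1,2]
  R3 -= -2·R0 → [0,-4,-1,-7]
  R2 -= -2·R1 → [0,0,-1,-2]
  R3 -= 2·R1 → [0,0,-1,-3]
  R3 -= 1·R2 → [0,0,0,-1]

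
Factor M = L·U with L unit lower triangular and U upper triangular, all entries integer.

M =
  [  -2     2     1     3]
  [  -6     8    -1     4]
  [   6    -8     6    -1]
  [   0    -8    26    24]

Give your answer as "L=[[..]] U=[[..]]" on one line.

L=[[1,0,0,0],[3,1,0,0],[-3,-1,1,0],[0,-4,2,1]] U=[[-2,2,1,3],[0,2,-4,-5],[0,0,5,3],[0,0,0,-2]]

  r1 -= 3·r0 → [0,2,-4,-5]
  r2 -= -3·r0 → [0,-2,9,8]
  r3 -= 0·r0 → [0,-8,26,24]
  r2 -= -1·r1 → [0,0,5,3]
  r3 -= -4·r1 → [0,0,10,4]
  r3 -= 2·r2 → [0,0,0,-2]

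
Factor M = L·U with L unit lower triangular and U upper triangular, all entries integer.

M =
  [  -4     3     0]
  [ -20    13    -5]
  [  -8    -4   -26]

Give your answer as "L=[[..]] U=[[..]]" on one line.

L=[[1,0,0],[5,1,0],[2,5,1]] U=[[-4,3,0],[0,-2,-5],[0,0,-1]]

  R1 -= 5·R0 → [0,-2,-5]
  R2 -= 2·R0 → [0,-10,-26]
  R2 -= 5·R1 → [0,0,-1]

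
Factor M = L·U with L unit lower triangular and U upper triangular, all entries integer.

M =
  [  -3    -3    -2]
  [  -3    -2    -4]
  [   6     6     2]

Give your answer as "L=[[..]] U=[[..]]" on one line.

L=[[1,0,0],[1,1,0],[-2,0,1]] U=[[-3,-3,-2],[0,1,-2],[0,0,-2]]

  R1 -= 1·R0 → [0,1,-2]
  R2 -= -2·R0 → [0,0,-2]
  R2 -= 0·R1 → [0,0,-2]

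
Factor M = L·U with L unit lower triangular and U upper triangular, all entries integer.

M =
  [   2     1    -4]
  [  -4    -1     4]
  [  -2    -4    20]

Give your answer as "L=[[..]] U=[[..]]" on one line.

  R1 -= -2·R0 → [0,1,-4]
  R2 -= -1·R0 → [0,-3,16]
  R2 -= -3·R1 → [0,0,4]

L=[[1,0,0],[-2,1,0],[-1,-3,1]] U=[[2,1,-4],[0,1,-4],[0,0,4]]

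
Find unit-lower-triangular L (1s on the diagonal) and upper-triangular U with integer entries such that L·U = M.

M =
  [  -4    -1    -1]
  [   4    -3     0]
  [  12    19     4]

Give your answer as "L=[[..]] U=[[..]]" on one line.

L=[[1,0,0],[-1,1,0],[-3,-4,1]] U=[[-4,-1,-1],[0,-4,-1],[0,0,-3]]

  r1 -= -1·r0 → [0,-4,-1]
  r2 -= -3·r0 → [0,16,1]
  r2 -= -4·r1 → [0,0,-3]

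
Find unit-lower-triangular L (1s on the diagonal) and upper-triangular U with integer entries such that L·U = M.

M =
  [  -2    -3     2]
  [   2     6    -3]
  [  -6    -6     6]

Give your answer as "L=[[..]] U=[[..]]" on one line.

  R1 -= -1·R0 → [0,3,-1]
  R2 -= 3·R0 → [0,3,0]
  R2 -= 1·R1 → [0,0,1]

L=[[1,0,0],[-1,1,0],[3,1,1]] U=[[-2,-3,2],[0,3,-1],[0,0,1]]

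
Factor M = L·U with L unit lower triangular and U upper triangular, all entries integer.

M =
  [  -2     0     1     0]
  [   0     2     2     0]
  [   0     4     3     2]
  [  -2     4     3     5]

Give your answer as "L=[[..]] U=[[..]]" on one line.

L=[[1,0,0,0],[0,1,0,0],[0,2,1,0],[1,2,2,1]] U=[[-2,0,1,0],[0,2,2,0],[0,0,-1,2],[0,0,0,1]]

  r1 -= 0·r0 → [0,2,2,0]
  r2 -= 0·r0 → [0,4,3,2]
  r3 -= 1·r0 → [0,4,2,5]
  r2 -= 2·r1 → [0,0,-1,2]
  r3 -= 2·r1 → [0,0,-2,5]
  r3 -= 2·r2 → [0,0,0,1]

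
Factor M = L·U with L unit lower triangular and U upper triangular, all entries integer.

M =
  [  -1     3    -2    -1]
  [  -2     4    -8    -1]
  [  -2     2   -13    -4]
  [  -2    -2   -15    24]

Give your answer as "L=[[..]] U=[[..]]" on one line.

L=[[1,0,0,0],[2,1,0,0],[2,2,1,0],[2,4,-5,1]] U=[[-1,3,-2,-1],[0,-2,-4,1],[0,0,-1,-4],[0,0,0,2]]

  row1 -= 2·row0 → [0,-2,-4,1]
  row2 -= 2·row0 → [0,-4,-9,-2]
  row3 -= 2·row0 → [0,-8,-11,26]
  row2 -= 2·row1 → [0,0,-1,-4]
  row3 -= 4·row1 → [0,0,5,22]
  row3 -= -5·row2 → [0,0,0,2]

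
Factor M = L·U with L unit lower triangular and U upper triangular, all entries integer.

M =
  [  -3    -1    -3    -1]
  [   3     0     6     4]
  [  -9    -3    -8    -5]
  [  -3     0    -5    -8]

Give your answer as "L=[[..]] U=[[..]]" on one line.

L=[[1,0,0,0],[-1,1,0,0],[3,0,1,0],[1,-1,1,1]] U=[[-3,-1,-3,-1],[0,-1,3,3],[0,0,1,-2],[0,0,0,-2]]

  row1 -= -1·row0 → [0,-1,3,3]
  row2 -= 3·row0 → [0,0,1,-2]
  row3 -= 1·row0 → [0,1,-2,-7]
  row2 -= 0·row1 → [0,0,1,-2]
  row3 -= -1·row1 → [0,0,1,-4]
  row3 -= 1·row2 → [0,0,0,-2]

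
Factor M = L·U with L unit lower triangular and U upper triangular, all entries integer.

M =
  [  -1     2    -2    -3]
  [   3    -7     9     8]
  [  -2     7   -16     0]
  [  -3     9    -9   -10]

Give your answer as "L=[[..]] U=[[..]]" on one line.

  R1 -= -3·R0 → [0,-1,3,-1]
  R2 -= 2·R0 → [0,3,-12,6]
  R3 -= 3·R0 → [0,3,-3,-1]
  R2 -= -3·R1 → [0,0,-3,3]
  R3 -= -3·R1 → [0,0,6,-4]
  R3 -= -2·R2 → [0,0,0,2]

L=[[1,0,0,0],[-3,1,0,0],[2,-3,1,0],[3,-3,-2,1]] U=[[-1,2,-2,-3],[0,-1,3,-1],[0,0,-3,3],[0,0,0,2]]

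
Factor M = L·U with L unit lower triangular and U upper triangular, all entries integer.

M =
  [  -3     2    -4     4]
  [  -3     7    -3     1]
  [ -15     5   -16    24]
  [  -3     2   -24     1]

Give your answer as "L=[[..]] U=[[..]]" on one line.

  R1 -= 1·R0 → [0,5,1,-3]
  R2 -= 5·R0 → [0,-5,4,4]
  R3 -= 1·R0 → [0,0,-20,-3]
  R2 -= -1·R1 → [0,0,5,1]
  R3 -= 0·R1 → [0,0,-20,-3]
  R3 -= -4·R2 → [0,0,0,1]

L=[[1,0,0,0],[1,1,0,0],[5,-1,1,0],[1,0,-4,1]] U=[[-3,2,-4,4],[0,5,1,-3],[0,0,5,1],[0,0,0,1]]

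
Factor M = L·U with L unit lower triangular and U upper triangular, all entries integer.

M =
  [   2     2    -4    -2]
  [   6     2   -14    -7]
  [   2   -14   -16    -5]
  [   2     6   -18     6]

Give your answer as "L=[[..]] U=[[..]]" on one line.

  R1 -= 3·R0 → [0,-4,-2,-1]
  R2 -= 1·R0 → [0,-16,-12,-3]
  R3 -= 1·R0 → [0,4,-14,8]
  R2 -= 4·R1 → [0,0,-4,1]
  R3 -= -1·R1 → [0,0,-16,7]
  R3 -= 4·R2 → [0,0,0,3]

L=[[1,0,0,0],[3,1,0,0],[1,4,1,0],[1,-1,4,1]] U=[[2,2,-4,-2],[0,-4,-2,-1],[0,0,-4,1],[0,0,0,3]]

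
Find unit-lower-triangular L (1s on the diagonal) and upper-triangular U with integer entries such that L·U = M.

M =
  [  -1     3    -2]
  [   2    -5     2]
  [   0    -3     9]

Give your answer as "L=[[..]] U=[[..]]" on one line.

  R1 -= -2·R0 → [0,1,-2]
  R2 -= 0·R0 → [0,-3,9]
  R2 -= -3·R1 → [0,0,3]

L=[[1,0,0],[-2,1,0],[0,-3,1]] U=[[-1,3,-2],[0,1,-2],[0,0,3]]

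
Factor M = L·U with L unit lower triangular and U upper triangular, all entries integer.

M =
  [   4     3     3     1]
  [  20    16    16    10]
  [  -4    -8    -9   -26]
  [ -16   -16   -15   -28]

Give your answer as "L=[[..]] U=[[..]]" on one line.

  R1 -= 5·R0 → [0,1,1,5]
  R2 -= -1·R0 → [0,-5,-6,-25]
  R3 -= -4·R0 → [0,-4,-3,-24]
  R2 -= -5·R1 → [0,0,-1,0]
  R3 -= -4·R1 → [0,0,1,-4]
  R3 -= -1·R2 → [0,0,0,-4]

L=[[1,0,0,0],[5,1,0,0],[-1,-5,1,0],[-4,-4,-1,1]] U=[[4,3,3,1],[0,1,1,5],[0,0,-1,0],[0,0,0,-4]]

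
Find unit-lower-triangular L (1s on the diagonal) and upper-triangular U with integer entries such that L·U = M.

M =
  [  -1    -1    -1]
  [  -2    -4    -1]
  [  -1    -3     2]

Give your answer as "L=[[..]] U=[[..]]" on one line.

  row1 -= 2·row0 → [0,-2,1]
  row2 -= 1·row0 → [0,-2,3]
  row2 -= 1·row1 → [0,0,2]

L=[[1,0,0],[2,1,0],[1,1,1]] U=[[-1,-1,-1],[0,-2,1],[0,0,2]]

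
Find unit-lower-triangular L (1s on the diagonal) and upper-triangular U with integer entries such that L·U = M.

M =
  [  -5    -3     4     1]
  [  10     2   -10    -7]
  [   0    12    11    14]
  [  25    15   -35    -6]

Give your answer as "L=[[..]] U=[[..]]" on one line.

L=[[1,0,0,0],[-2,1,0,0],[0,-3,1,0],[-5,0,-3,1]] U=[[-5,-3,4,1],[0,-4,-2,-5],[0,0,5,-1],[0,0,0,-4]]

  r1 -= -2·r0 → [0,-4,-2,-5]
  r2 -= 0·r0 → [0,12,11,14]
  r3 -= -5·r0 → [0,0,-15,-1]
  r2 -= -3·r1 → [0,0,5,-1]
  r3 -= 0·r1 → [0,0,-15,-1]
  r3 -= -3·r2 → [0,0,0,-4]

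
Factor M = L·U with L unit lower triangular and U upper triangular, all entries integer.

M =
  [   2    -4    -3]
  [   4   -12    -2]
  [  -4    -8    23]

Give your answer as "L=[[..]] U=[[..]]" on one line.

  R1 -= 2·R0 → [0,-4,4]
  R2 -= -2·R0 → [0,-16,17]
  R2 -= 4·R1 → [0,0,1]

L=[[1,0,0],[2,1,0],[-2,4,1]] U=[[2,-4,-3],[0,-4,4],[0,0,1]]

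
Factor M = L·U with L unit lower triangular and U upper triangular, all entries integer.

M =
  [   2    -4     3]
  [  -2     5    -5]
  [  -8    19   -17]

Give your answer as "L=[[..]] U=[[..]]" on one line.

L=[[1,0,0],[-1,1,0],[-4,3,1]] U=[[2,-4,3],[0,1,-2],[0,0,1]]

  row1 -= -1·row0 → [0,1,-2]
  row2 -= -4·row0 → [0,3,-5]
  row2 -= 3·row1 → [0,0,1]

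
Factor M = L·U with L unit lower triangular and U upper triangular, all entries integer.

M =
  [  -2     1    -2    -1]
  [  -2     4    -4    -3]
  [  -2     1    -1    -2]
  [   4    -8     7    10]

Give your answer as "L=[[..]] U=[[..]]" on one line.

  row1 -= 1·row0 → [0,3,-2,-2]
  row2 -= 1·row0 → [0,0,1,-1]
  row3 -= -2·row0 → [0,-6,3,8]
  row2 -= 0·row1 → [0,0,1,-1]
  row3 -= -2·row1 → [0,0,-1,4]
  row3 -= -1·row2 → [0,0,0,3]

L=[[1,0,0,0],[1,1,0,0],[1,0,1,0],[-2,-2,-1,1]] U=[[-2,1,-2,-1],[0,3,-2,-2],[0,0,1,-1],[0,0,0,3]]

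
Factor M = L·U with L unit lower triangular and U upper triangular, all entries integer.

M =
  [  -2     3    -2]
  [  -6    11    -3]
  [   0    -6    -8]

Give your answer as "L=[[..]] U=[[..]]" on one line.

L=[[1,0,0],[3,1,0],[0,-3,1]] U=[[-2,3,-2],[0,2,3],[0,0,1]]

  R1 -= 3·R0 → [0,2,3]
  R2 -= 0·R0 → [0,-6,-8]
  R2 -= -3·R1 → [0,0,1]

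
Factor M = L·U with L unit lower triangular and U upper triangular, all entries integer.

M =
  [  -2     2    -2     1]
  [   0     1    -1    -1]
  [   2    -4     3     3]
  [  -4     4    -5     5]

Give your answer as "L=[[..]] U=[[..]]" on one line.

  row1 -= 0·row0 → [0,1,-1,-1]
  row2 -= -1·row0 → [0,-2,1,4]
  row3 -= 2·row0 → [0,0,-1,3]
  row2 -= -2·row1 → [0,0,-1,2]
  row3 -= 0·row1 → [0,0,-1,3]
  row3 -= 1·row2 → [0,0,0,1]

L=[[1,0,0,0],[0,1,0,0],[-1,-2,1,0],[2,0,1,1]] U=[[-2,2,-2,1],[0,1,-1,-1],[0,0,-1,2],[0,0,0,1]]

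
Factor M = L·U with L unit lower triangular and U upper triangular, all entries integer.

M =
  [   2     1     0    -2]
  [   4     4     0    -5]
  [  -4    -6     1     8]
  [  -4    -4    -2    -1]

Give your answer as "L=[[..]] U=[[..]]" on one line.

  R1 -= 2·R0 → [0,2,0,-1]
  R2 -= -2·R0 → [0,-4,1,4]
  R3 -= -2·R0 → [0,-2,-2,-5]
  R2 -= -2·R1 → [0,0,1,2]
  R3 -= -1·R1 → [0,0,-2,-6]
  R3 -= -2·R2 → [0,0,0,-2]

L=[[1,0,0,0],[2,1,0,0],[-2,-2,1,0],[-2,-1,-2,1]] U=[[2,1,0,-2],[0,2,0,-1],[0,0,1,2],[0,0,0,-2]]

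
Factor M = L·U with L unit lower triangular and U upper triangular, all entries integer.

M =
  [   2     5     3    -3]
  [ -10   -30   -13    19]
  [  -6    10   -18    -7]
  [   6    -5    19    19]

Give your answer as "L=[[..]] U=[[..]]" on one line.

  R1 -= -5·R0 → [0,-5,2,4]
  R2 -= -3·R0 → [0,25,-9,-16]
  R3 -= 3·R0 → [0,-20,10,28]
  R2 -= -5·R1 → [0,0,1,4]
  R3 -= 4·R1 → [0,0,2,12]
  R3 -= 2·R2 → [0,0,0,4]

L=[[1,0,0,0],[-5,1,0,0],[-3,-5,1,0],[3,4,2,1]] U=[[2,5,3,-3],[0,-5,2,4],[0,0,1,4],[0,0,0,4]]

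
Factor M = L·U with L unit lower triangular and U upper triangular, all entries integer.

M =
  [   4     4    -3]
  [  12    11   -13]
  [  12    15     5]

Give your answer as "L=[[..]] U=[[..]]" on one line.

  r1 -= 3·r0 → [0,-1,-4]
  r2 -= 3·r0 → [0,3,14]
  r2 -= -3·r1 → [0,0,2]

L=[[1,0,0],[3,1,0],[3,-3,1]] U=[[4,4,-3],[0,-1,-4],[0,0,2]]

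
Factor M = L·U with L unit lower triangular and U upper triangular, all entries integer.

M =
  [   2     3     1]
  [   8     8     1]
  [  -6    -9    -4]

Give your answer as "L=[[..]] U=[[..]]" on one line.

L=[[1,0,0],[4,1,0],[-3,0,1]] U=[[2,3,1],[0,-4,-3],[0,0,-1]]

  R1 -= 4·R0 → [0,-4,-3]
  R2 -= -3·R0 → [0,0,-1]
  R2 -= 0·R1 → [0,0,-1]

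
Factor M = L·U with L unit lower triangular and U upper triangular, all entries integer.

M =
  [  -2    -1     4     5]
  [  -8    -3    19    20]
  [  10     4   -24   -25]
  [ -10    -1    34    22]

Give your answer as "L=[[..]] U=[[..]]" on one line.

L=[[1,0,0,0],[4,1,0,0],[-5,-1,1,0],[5,4,-2,1]] U=[[-2,-1,4,5],[0,1,3,0],[0,0,-1,0],[0,0,0,-3]]

  R1 -= 4·R0 → [0,1,3,0]
  R2 -= -5·R0 → [0,-1,-4,0]
  R3 -= 5·R0 → [0,4,14,-3]
  R2 -= -1·R1 → [0,0,-1,0]
  R3 -= 4·R1 → [0,0,2,-3]
  R3 -= -2·R2 → [0,0,0,-3]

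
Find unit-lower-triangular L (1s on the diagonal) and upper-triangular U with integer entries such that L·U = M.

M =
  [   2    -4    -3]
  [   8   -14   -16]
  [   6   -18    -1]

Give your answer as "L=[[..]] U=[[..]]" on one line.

L=[[1,0,0],[4,1,0],[3,-3,1]] U=[[2,-4,-3],[0,2,-4],[0,0,-4]]

  row1 -= 4·row0 → [0,2,-4]
  row2 -= 3·row0 → [0,-6,8]
  row2 -= -3·row1 → [0,0,-4]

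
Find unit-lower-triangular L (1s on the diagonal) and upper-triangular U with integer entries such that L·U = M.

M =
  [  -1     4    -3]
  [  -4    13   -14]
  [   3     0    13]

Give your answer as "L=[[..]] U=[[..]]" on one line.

L=[[1,0,0],[4,1,0],[-3,-4,1]] U=[[-1,4,-3],[0,-3,-2],[0,0,-4]]

  row1 -= 4·row0 → [0,-3,-2]
  row2 -= -3·row0 → [0,12,4]
  row2 -= -4·row1 → [0,0,-4]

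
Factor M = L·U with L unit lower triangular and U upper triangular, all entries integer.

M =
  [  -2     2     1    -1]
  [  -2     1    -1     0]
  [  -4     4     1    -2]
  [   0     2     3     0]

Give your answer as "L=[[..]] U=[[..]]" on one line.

L=[[1,0,0,0],[1,1,0,0],[2,0,1,0],[0,-2,1,1]] U=[[-2,2,1,-1],[0,-1,-2,1],[0,0,-1,0],[0,0,0,2]]

  row1 -= 1·row0 → [0,-1,-2,1]
  row2 -= 2·row0 → [0,0,-1,0]
  row3 -= 0·row0 → [0,2,3,0]
  row2 -= 0·row1 → [0,0,-1,0]
  row3 -= -2·row1 → [0,0,-1,2]
  row3 -= 1·row2 → [0,0,0,2]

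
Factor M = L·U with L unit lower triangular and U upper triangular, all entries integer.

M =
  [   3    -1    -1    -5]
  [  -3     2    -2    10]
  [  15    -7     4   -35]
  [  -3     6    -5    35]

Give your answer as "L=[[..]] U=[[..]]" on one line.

L=[[1,0,0,0],[-1,1,0,0],[5,-2,1,0],[-1,5,3,1]] U=[[3,-1,-1,-5],[0,1,-3,5],[0,0,3,0],[0,0,0,5]]

  R1 -= -1·R0 → [0,1,-3,5]
  R2 -= 5·R0 → [0,-2,9,-10]
  R3 -= -1·R0 → [0,5,-6,30]
  R2 -= -2·R1 → [0,0,3,0]
  R3 -= 5·R1 → [0,0,9,5]
  R3 -= 3·R2 → [0,0,0,5]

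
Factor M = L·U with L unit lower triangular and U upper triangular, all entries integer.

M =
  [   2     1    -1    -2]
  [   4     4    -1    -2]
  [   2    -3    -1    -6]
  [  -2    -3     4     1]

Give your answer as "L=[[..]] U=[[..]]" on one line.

L=[[1,0,0,0],[2,1,0,0],[1,-2,1,0],[-1,-1,2,1]] U=[[2,1,-1,-2],[0,2,1,2],[0,0,2,0],[0,0,0,1]]

  row1 -= 2·row0 → [0,2,1,2]
  row2 -= 1·row0 → [0,-4,0,-4]
  row3 -= -1·row0 → [0,-2,3,-1]
  row2 -= -2·row1 → [0,0,2,0]
  row3 -= -1·row1 → [0,0,4,1]
  row3 -= 2·row2 → [0,0,0,1]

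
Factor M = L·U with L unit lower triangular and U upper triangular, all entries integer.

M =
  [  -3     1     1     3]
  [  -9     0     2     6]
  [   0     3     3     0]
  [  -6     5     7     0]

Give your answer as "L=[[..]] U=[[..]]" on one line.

  row1 -= 3·row0 → [0,-3,-1,-3]
  row2 -= 0·row0 → [0,3,3,0]
  row3 -= 2·row0 → [0,3,5,-6]
  row2 -= -1·row1 → [0,0,2,-3]
  row3 -= -1·row1 → [0,0,4,-9]
  row3 -= 2·row2 → [0,0,0,-3]

L=[[1,0,0,0],[3,1,0,0],[0,-1,1,0],[2,-1,2,1]] U=[[-3,1,1,3],[0,-3,-1,-3],[0,0,2,-3],[0,0,0,-3]]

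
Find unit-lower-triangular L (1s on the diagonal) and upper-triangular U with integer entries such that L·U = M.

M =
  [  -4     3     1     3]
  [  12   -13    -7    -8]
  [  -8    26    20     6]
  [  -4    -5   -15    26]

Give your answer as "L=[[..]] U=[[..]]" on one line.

L=[[1,0,0,0],[-3,1,0,0],[2,-5,1,0],[1,2,4,1]] U=[[-4,3,1,3],[0,-4,-4,1],[0,0,-2,5],[0,0,0,1]]

  R1 -= -3·R0 → [0,-4,-4,1]
  R2 -= 2·R0 → [0,20,18,0]
  R3 -= 1·R0 → [0,-8,-16,23]
  R2 -= -5·R1 → [0,0,-2,5]
  R3 -= 2·R1 → [0,0,-8,21]
  R3 -= 4·R2 → [0,0,0,1]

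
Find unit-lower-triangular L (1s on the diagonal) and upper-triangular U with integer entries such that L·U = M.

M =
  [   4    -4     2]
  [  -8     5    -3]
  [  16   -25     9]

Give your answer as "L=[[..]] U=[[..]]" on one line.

L=[[1,0,0],[-2,1,0],[4,3,1]] U=[[4,-4,2],[0,-3,1],[0,0,-2]]

  row1 -= -2·row0 → [0,-3,1]
  row2 -= 4·row0 → [0,-9,1]
  row2 -= 3·row1 → [0,0,-2]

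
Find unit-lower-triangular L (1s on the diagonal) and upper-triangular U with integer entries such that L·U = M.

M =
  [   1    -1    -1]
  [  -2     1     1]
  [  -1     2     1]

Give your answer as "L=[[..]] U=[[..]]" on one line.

L=[[1,0,0],[-2,1,0],[-1,-1,1]] U=[[1,-1,-1],[0,-1,-1],[0,0,-1]]

  row1 -= -2·row0 → [0,-1,-1]
  row2 -= -1·row0 → [0,1,0]
  row2 -= -1·row1 → [0,0,-1]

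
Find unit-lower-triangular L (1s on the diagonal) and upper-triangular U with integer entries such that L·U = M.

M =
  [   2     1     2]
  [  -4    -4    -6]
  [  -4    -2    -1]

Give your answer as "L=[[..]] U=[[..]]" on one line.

  row1 -= -2·row0 → [0,-2,-2]
  row2 -= -2·row0 → [0,0,3]
  row2 -= 0·row1 → [0,0,3]

L=[[1,0,0],[-2,1,0],[-2,0,1]] U=[[2,1,2],[0,-2,-2],[0,0,3]]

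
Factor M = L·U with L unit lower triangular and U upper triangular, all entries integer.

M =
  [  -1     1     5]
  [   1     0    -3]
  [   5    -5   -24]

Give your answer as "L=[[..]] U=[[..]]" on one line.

L=[[1,0,0],[-1,1,0],[-5,0,1]] U=[[-1,1,5],[0,1,2],[0,0,1]]

  R1 -= -1·R0 → [0,1,2]
  R2 -= -5·R0 → [0,0,1]
  R2 -= 0·R1 → [0,0,1]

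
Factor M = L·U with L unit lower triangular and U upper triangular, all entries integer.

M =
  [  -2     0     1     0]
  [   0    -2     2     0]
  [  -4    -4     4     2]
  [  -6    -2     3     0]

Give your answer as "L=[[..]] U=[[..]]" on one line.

  r1 -= 0·r0 → [0,-2,2,0]
  r2 -= 2·r0 → [0,-4,2,2]
  r3 -= 3·r0 → [0,-2,0,0]
  r2 -= 2·r1 → [0,0,-2,2]
  r3 -= 1·r1 → [0,0,-2,0]
  r3 -= 1·r2 → [0,0,0,-2]

L=[[1,0,0,0],[0,1,0,0],[2,2,1,0],[3,1,1,1]] U=[[-2,0,1,0],[0,-2,2,0],[0,0,-2,2],[0,0,0,-2]]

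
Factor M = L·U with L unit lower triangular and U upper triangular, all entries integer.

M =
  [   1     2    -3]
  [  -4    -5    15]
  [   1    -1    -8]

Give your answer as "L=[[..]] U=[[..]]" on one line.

  row1 -= -4·row0 → [0,3,3]
  row2 -= 1·row0 → [0,-3,-5]
  row2 -= -1·row1 → [0,0,-2]

L=[[1,0,0],[-4,1,0],[1,-1,1]] U=[[1,2,-3],[0,3,3],[0,0,-2]]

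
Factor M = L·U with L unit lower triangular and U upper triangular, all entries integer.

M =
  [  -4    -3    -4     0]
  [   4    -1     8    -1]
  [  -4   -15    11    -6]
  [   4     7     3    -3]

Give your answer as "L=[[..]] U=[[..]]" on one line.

  r1 -= -1·r0 → [0,-4,4,-1]
  r2 -= 1·r0 → [0,-12,15,-6]
  r3 -= -1·r0 → [0,4,-1,-3]
  r2 -= 3·r1 → [0,0,3,-3]
  r3 -= -1·r1 → [0,0,3,-4]
  r3 -= 1·r2 → [0,0,0,-1]

L=[[1,0,0,0],[-1,1,0,0],[1,3,1,0],[-1,-1,1,1]] U=[[-4,-3,-4,0],[0,-4,4,-1],[0,0,3,-3],[0,0,0,-1]]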